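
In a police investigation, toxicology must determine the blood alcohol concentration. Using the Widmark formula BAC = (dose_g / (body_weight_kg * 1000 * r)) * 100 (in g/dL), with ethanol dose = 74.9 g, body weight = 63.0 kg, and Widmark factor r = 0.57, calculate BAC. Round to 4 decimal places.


Applying the Widmark formula:
BAC = (dose_g / (body_wt * 1000 * r)) * 100
Denominator = 63.0 * 1000 * 0.57 = 35910
BAC = (74.9 / 35910) * 100
BAC = 0.2086 g/dL

0.2086


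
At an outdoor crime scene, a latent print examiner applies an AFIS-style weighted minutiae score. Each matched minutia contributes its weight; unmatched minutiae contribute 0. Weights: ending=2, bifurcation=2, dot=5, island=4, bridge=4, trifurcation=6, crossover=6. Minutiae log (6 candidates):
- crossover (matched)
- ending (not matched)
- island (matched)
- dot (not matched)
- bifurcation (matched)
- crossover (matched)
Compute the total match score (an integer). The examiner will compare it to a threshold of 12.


Weighted minutiae match score:
  crossover: matched, +6 (running total 6)
  ending: not matched, +0
  island: matched, +4 (running total 10)
  dot: not matched, +0
  bifurcation: matched, +2 (running total 12)
  crossover: matched, +6 (running total 18)
Total score = 18
Threshold = 12; verdict = identification

18


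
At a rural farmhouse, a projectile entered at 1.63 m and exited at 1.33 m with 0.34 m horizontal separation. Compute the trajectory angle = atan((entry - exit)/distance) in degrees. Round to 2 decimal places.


Bullet trajectory angle:
Height difference = 1.63 - 1.33 = 0.3 m
angle = atan(0.3 / 0.34)
angle = atan(0.882353)
angle = 41.42 degrees

41.42


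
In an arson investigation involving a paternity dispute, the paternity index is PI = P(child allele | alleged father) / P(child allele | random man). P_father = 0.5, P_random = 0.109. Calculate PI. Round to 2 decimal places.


Paternity Index calculation:
PI = P(allele|father) / P(allele|random)
PI = 0.5 / 0.109
PI = 4.59

4.59


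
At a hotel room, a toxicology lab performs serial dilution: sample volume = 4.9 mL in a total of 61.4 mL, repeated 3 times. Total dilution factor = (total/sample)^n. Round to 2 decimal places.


Dilution factor calculation:
Single dilution = V_total / V_sample = 61.4 / 4.9 ≈ 12.530612
Number of dilutions = 3
Total DF = (61.4 / 4.9)^3 (full precision, rounded at the end) = 1967.51

1967.51


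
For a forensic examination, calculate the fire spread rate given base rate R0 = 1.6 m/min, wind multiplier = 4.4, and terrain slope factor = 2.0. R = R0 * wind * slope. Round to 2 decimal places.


Fire spread rate calculation:
R = R0 * wind_factor * slope_factor
= 1.6 * 4.4 * 2.0
= 7.04 * 2.0
= 14.08 m/min

14.08


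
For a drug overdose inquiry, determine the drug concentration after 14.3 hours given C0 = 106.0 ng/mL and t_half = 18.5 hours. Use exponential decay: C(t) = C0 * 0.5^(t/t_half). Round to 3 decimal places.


Drug concentration decay:
Number of half-lives = t / t_half = 14.3 / 18.5 = 0.772973
Decay factor = 0.5^0.772973 = 0.58521027
C(t) = 106.0 * 0.58521027 = 62.032 ng/mL

62.032


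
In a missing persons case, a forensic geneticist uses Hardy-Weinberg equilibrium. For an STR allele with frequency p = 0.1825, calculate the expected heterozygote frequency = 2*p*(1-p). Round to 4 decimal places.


Hardy-Weinberg heterozygote frequency:
q = 1 - p = 1 - 0.1825 = 0.8175
2pq = 2 * 0.1825 * 0.8175 = 0.2984

0.2984


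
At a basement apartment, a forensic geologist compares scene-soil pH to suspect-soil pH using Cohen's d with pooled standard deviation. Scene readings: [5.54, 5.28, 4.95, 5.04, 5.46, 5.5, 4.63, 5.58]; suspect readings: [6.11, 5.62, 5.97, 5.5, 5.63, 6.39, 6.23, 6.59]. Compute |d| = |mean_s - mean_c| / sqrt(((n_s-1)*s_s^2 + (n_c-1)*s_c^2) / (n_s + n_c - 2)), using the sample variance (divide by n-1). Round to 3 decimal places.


Pooled-variance Cohen's d for soil pH comparison:
Scene mean = 41.98 / 8 = 5.2475
Suspect mean = 48.04 / 8 = 6.005
Scene sample variance s_s^2 = 0.116993
Suspect sample variance s_c^2 = 0.156743
Pooled variance = ((n_s-1)*s_s^2 + (n_c-1)*s_c^2) / (n_s + n_c - 2) = 0.136868
Pooled SD = sqrt(0.136868) = 0.369957
Mean difference = -0.7575
|d| = |-0.7575| / 0.369957 = 2.048

2.048


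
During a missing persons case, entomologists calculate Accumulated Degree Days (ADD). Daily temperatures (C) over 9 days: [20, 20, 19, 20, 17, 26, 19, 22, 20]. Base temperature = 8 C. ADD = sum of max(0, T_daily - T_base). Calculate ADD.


Computing ADD day by day:
Day 1: max(0, 20 - 8) = 12
Day 2: max(0, 20 - 8) = 12
Day 3: max(0, 19 - 8) = 11
Day 4: max(0, 20 - 8) = 12
Day 5: max(0, 17 - 8) = 9
Day 6: max(0, 26 - 8) = 18
Day 7: max(0, 19 - 8) = 11
Day 8: max(0, 22 - 8) = 14
Day 9: max(0, 20 - 8) = 12
Total ADD = 111

111


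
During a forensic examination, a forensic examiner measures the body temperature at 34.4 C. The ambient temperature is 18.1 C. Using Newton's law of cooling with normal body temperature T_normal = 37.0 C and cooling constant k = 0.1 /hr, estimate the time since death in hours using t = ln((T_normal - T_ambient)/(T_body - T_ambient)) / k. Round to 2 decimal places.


Using Newton's law of cooling:
t = ln((T_normal - T_ambient) / (T_body - T_ambient)) / k
T_normal - T_ambient = 18.9
T_body - T_ambient = 16.3
Ratio = 1.159509
ln(ratio) = 0.147997
t = 0.147997 / 0.1 = 1.48 hours

1.48


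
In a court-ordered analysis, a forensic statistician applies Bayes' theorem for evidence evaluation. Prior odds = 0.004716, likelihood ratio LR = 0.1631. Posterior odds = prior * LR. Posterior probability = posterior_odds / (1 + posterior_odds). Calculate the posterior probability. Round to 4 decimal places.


Bayesian evidence evaluation:
Posterior odds = prior_odds * LR = 0.004716 * 0.1631 = 0.0007691796
Posterior probability = posterior_odds / (1 + posterior_odds)
= 0.0007691796 / (1 + 0.0007691796)
= 0.0007691796 / 1.0007691796
= 0.0008

0.0008


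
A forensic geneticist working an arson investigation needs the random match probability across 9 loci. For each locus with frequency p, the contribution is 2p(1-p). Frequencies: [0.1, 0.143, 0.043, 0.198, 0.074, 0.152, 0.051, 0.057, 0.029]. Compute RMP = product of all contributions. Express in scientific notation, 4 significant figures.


Computing RMP for 9 loci:
Locus 1: 2 * 0.1 * 0.9 = 0.18
Locus 2: 2 * 0.143 * 0.857 = 0.245102
Locus 3: 2 * 0.043 * 0.957 = 0.082302
Locus 4: 2 * 0.198 * 0.802 = 0.317592
Locus 5: 2 * 0.074 * 0.926 = 0.137048
Locus 6: 2 * 0.152 * 0.848 = 0.257792
Locus 7: 2 * 0.051 * 0.949 = 0.096798
Locus 8: 2 * 0.057 * 0.943 = 0.107502
Locus 9: 2 * 0.029 * 0.971 = 0.056318
RMP = 2.388e-08

2.388e-08


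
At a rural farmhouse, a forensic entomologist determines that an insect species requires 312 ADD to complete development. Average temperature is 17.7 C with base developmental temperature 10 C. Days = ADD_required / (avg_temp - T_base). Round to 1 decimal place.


Insect development time:
Effective temperature = avg_temp - T_base = 17.7 - 10 = 7.7 C
Days = ADD / effective_temp = 312 / 7.7 = 40.5 days

40.5


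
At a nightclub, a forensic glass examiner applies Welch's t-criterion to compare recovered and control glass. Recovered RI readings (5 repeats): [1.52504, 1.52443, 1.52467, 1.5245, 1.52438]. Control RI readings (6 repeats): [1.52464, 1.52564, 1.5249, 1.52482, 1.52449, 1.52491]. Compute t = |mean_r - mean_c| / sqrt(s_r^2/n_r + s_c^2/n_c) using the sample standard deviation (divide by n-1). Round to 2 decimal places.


Welch's t-criterion for glass RI comparison:
Recovered mean = sum / n_r = 7.62302 / 5 = 1.524604
Control mean = sum / n_c = 9.1494 / 6 = 1.5249
Recovered sample variance s_r^2 = 7.143e-08
Control sample variance s_c^2 = 1.5796e-07
Welch SE (unpooled) = sqrt(s_r^2/n_r + s_c^2/n_c) = sqrt(1.4286e-08 + 2.63267e-08) = sqrt(4.06127e-08) = 0.000201526
|mean_r - mean_c| = 0.000296
t = 0.000296 / 0.000201526 = 1.47

1.47


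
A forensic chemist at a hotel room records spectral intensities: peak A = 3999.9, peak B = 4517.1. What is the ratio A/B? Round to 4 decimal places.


Spectral peak ratio:
Peak A = 3999.9 counts
Peak B = 4517.1 counts
Ratio = 3999.9 / 4517.1 = 0.8855

0.8855


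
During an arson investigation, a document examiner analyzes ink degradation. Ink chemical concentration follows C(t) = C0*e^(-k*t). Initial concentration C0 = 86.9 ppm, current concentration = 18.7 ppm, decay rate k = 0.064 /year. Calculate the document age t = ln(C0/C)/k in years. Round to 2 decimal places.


Document age estimation:
C0/C = 86.9 / 18.7 = 4.647059
ln(C0/C) = 1.536235
t = 1.536235 / 0.064 = 24.00 years

24.00


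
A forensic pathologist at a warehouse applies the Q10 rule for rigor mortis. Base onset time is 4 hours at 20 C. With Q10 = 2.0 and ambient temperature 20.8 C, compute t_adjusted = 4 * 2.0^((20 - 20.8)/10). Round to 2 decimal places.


Rigor mortis time adjustment:
Exponent = (T_ref - T_actual) / 10 = (20 - 20.8) / 10 = -0.08
Q10 factor = 2.0^-0.08 = 0.94606
t_adjusted = 4 * 0.94606 = 3.78 hours

3.78


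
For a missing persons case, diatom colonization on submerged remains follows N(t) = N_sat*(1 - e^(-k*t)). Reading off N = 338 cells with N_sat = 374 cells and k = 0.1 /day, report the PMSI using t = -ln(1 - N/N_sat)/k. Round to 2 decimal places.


PMSI from diatom colonization curve:
N / N_sat = 338 / 374 = 0.903743
1 - N/N_sat = 0.096257
ln(1 - N/N_sat) = -2.340734
t = -ln(1 - N/N_sat) / k = -(-2.340734) / 0.1 = 23.41 days

23.41


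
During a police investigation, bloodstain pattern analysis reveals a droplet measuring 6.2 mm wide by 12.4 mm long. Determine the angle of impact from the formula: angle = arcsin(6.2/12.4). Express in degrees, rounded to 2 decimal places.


Blood spatter impact angle calculation:
width / length = 6.2 / 12.4 = 0.5
angle = arcsin(0.5)
angle = 30.00 degrees

30.00


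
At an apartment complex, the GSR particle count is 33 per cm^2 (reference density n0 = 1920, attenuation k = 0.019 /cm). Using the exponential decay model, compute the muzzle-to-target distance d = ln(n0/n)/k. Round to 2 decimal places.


GSR distance calculation:
n0/n = 1920 / 33 = 58.181818
ln(n0/n) = 4.063573
d = 4.063573 / 0.019 = 213.87 cm

213.87


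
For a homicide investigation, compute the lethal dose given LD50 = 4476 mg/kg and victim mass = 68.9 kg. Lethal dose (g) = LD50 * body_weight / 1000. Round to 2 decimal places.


Lethal dose calculation:
Lethal dose = LD50 * body_weight / 1000
= 4476 * 68.9 / 1000
= 308396.4 / 1000
= 308.40 g

308.40


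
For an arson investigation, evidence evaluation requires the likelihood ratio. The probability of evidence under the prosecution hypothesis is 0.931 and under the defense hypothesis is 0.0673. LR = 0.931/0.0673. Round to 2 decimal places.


Likelihood ratio calculation:
LR = P(E|Hp) / P(E|Hd)
LR = 0.931 / 0.0673
LR = 13.83

13.83


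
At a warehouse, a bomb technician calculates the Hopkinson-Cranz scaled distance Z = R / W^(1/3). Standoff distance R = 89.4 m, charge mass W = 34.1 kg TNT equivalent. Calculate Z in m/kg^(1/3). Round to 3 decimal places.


Scaled distance calculation:
W^(1/3) = 34.1^(1/3) = 3.242785
Z = R / W^(1/3) = 89.4 / 3.242785
Z = 27.569 m/kg^(1/3)

27.569


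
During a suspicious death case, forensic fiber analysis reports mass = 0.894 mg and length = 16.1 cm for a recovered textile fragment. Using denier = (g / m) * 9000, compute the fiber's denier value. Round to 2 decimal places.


Denier calculation:
Mass in grams = 0.894 mg / 1000 = 0.000894 g
Length in meters = 16.1 cm / 100 = 0.161 m
Linear density = mass / length = 0.000894 / 0.161 = 0.0055528 g/m
Denier = (g/m) * 9000 = 0.0055528 * 9000 = 49.98

49.98


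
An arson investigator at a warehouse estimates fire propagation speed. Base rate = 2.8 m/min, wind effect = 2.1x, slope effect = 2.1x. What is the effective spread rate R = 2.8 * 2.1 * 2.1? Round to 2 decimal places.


Fire spread rate calculation:
R = R0 * wind_factor * slope_factor
= 2.8 * 2.1 * 2.1
= 5.88 * 2.1
= 12.35 m/min

12.35


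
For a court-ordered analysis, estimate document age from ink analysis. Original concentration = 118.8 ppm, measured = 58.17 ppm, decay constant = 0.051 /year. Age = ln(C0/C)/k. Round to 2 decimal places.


Document age estimation:
C0/C = 118.8 / 58.17 = 2.04229
ln(C0/C) = 0.714072
t = 0.714072 / 0.051 = 14.00 years

14.00


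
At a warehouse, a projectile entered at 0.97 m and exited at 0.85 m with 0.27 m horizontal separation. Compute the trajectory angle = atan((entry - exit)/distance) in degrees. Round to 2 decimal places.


Bullet trajectory angle:
Height difference = 0.97 - 0.85 = 0.12 m
angle = atan(0.12 / 0.27)
angle = atan(0.444444)
angle = 23.96 degrees

23.96


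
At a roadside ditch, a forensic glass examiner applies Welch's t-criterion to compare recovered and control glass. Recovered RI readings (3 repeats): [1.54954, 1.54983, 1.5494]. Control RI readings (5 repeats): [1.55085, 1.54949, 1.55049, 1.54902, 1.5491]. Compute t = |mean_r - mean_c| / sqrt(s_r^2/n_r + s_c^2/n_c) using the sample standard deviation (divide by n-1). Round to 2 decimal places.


Welch's t-criterion for glass RI comparison:
Recovered mean = sum / n_r = 4.64877 / 3 = 1.54959
Control mean = sum / n_c = 7.74895 / 5 = 1.54979
Recovered sample variance s_r^2 = 4.81e-08
Control sample variance s_c^2 = 6.9315e-07
Welch SE (unpooled) = sqrt(s_r^2/n_r + s_c^2/n_c) = sqrt(1.60333e-08 + 1.3863e-07) = sqrt(1.54663e-07) = 0.000393272
|mean_r - mean_c| = 0.0002
t = 0.0002 / 0.000393272 = 0.51

0.51


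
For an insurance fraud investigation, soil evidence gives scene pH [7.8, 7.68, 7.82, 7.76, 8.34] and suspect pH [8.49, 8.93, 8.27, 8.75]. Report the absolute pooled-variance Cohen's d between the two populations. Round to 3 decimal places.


Pooled-variance Cohen's d for soil pH comparison:
Scene mean = 39.4 / 5 = 7.88
Suspect mean = 34.44 / 4 = 8.61
Scene sample variance s_s^2 = 0.069
Suspect sample variance s_c^2 = 0.084
Pooled variance = ((n_s-1)*s_s^2 + (n_c-1)*s_c^2) / (n_s + n_c - 2) = 0.075429
Pooled SD = sqrt(0.075429) = 0.274643
Mean difference = -0.73
|d| = |-0.73| / 0.274643 = 2.658

2.658


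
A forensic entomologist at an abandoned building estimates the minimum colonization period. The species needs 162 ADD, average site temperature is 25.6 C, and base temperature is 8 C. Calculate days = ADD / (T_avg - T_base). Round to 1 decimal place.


Insect development time:
Effective temperature = avg_temp - T_base = 25.6 - 8 = 17.6 C
Days = ADD / effective_temp = 162 / 17.6 = 9.2 days

9.2


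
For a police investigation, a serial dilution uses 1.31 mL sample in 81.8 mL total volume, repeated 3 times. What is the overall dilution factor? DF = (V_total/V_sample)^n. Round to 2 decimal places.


Dilution factor calculation:
Single dilution = V_total / V_sample = 81.8 / 1.31 ≈ 62.442748
Number of dilutions = 3
Total DF = (81.8 / 1.31)^3 (full precision, rounded at the end) = 243470.32

243470.32


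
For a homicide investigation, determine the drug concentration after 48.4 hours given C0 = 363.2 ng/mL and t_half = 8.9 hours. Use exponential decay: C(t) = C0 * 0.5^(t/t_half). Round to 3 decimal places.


Drug concentration decay:
Number of half-lives = t / t_half = 48.4 / 8.9 = 5.438202
Decay factor = 0.5^5.438202 = 0.02306418
C(t) = 363.2 * 0.02306418 = 8.377 ng/mL

8.377


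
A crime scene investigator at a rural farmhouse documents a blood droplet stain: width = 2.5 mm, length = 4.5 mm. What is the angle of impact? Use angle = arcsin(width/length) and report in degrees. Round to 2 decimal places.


Blood spatter impact angle calculation:
width / length = 2.5 / 4.5 = 0.555556
angle = arcsin(0.555556)
angle = 33.75 degrees

33.75


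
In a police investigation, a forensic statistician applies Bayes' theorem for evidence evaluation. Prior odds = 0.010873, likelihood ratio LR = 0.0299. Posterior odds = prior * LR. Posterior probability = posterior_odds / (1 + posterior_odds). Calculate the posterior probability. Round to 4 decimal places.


Bayesian evidence evaluation:
Posterior odds = prior_odds * LR = 0.010873 * 0.0299 = 0.0003251027
Posterior probability = posterior_odds / (1 + posterior_odds)
= 0.0003251027 / (1 + 0.0003251027)
= 0.0003251027 / 1.0003251027
= 0.0003

0.0003


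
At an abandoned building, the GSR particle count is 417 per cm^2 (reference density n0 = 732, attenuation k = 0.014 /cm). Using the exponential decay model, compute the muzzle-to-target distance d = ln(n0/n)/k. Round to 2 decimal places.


GSR distance calculation:
n0/n = 732 / 417 = 1.755396
ln(n0/n) = 0.562694
d = 0.562694 / 0.014 = 40.19 cm

40.19


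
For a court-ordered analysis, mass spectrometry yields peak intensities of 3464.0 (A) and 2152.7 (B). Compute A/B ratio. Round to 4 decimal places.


Spectral peak ratio:
Peak A = 3464.0 counts
Peak B = 2152.7 counts
Ratio = 3464.0 / 2152.7 = 1.6091

1.6091


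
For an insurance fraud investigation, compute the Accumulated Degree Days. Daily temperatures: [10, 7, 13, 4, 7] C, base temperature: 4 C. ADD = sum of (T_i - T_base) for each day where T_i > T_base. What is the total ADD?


Computing ADD day by day:
Day 1: max(0, 10 - 4) = 6
Day 2: max(0, 7 - 4) = 3
Day 3: max(0, 13 - 4) = 9
Day 4: max(0, 4 - 4) = 0
Day 5: max(0, 7 - 4) = 3
Total ADD = 21

21


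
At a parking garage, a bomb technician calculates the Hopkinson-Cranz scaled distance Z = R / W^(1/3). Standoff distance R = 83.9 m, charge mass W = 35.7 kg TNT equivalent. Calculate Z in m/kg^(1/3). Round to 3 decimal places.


Scaled distance calculation:
W^(1/3) = 35.7^(1/3) = 3.29273
Z = R / W^(1/3) = 83.9 / 3.29273
Z = 25.480 m/kg^(1/3)

25.480


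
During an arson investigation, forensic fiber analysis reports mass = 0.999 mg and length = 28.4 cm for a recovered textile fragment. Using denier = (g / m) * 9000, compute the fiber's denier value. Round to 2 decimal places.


Denier calculation:
Mass in grams = 0.999 mg / 1000 = 0.000999 g
Length in meters = 28.4 cm / 100 = 0.284 m
Linear density = mass / length = 0.000999 / 0.284 = 0.00351761 g/m
Denier = (g/m) * 9000 = 0.00351761 * 9000 = 31.66

31.66


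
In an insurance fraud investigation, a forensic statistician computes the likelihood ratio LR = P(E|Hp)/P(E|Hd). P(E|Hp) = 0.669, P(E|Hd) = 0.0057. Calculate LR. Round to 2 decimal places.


Likelihood ratio calculation:
LR = P(E|Hp) / P(E|Hd)
LR = 0.669 / 0.0057
LR = 117.37

117.37


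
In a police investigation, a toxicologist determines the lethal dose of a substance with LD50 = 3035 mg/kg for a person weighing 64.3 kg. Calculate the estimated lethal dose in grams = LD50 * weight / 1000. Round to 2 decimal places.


Lethal dose calculation:
Lethal dose = LD50 * body_weight / 1000
= 3035 * 64.3 / 1000
= 195150.5 / 1000
= 195.15 g

195.15


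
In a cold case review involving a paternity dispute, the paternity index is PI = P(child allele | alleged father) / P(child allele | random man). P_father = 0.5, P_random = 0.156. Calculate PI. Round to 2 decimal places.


Paternity Index calculation:
PI = P(allele|father) / P(allele|random)
PI = 0.5 / 0.156
PI = 3.21

3.21


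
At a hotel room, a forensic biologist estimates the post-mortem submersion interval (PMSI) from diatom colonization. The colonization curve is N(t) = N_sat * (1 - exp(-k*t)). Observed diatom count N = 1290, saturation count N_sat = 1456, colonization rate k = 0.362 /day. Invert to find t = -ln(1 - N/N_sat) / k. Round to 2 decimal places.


PMSI from diatom colonization curve:
N / N_sat = 1290 / 1456 = 0.885989
1 - N/N_sat = 0.114011
ln(1 - N/N_sat) = -2.17146
t = -ln(1 - N/N_sat) / k = -(-2.17146) / 0.362 = 6.00 days

6.00


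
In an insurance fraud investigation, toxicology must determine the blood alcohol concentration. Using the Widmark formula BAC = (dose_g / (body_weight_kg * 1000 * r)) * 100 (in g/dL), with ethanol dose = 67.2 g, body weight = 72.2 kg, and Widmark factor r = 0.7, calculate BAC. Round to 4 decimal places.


Applying the Widmark formula:
BAC = (dose_g / (body_wt * 1000 * r)) * 100
Denominator = 72.2 * 1000 * 0.7 = 50540
BAC = (67.2 / 50540) * 100
BAC = 0.1330 g/dL

0.1330


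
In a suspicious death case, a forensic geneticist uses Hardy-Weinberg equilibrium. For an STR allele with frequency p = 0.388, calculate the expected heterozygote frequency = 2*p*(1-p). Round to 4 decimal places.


Hardy-Weinberg heterozygote frequency:
q = 1 - p = 1 - 0.388 = 0.612
2pq = 2 * 0.388 * 0.612 = 0.4749

0.4749


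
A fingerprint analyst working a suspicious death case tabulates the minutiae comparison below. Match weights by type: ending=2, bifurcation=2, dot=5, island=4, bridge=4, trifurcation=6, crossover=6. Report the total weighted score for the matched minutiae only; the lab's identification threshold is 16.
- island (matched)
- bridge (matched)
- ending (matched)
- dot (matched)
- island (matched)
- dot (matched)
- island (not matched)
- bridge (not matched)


Weighted minutiae match score:
  island: matched, +4 (running total 4)
  bridge: matched, +4 (running total 8)
  ending: matched, +2 (running total 10)
  dot: matched, +5 (running total 15)
  island: matched, +4 (running total 19)
  dot: matched, +5 (running total 24)
  island: not matched, +0
  bridge: not matched, +0
Total score = 24
Threshold = 16; verdict = identification

24


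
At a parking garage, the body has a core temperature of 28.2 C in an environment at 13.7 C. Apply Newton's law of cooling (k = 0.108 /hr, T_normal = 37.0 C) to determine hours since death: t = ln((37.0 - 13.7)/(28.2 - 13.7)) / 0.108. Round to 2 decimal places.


Using Newton's law of cooling:
t = ln((T_normal - T_ambient) / (T_body - T_ambient)) / k
T_normal - T_ambient = 23.3
T_body - T_ambient = 14.5
Ratio = 1.606897
ln(ratio) = 0.474305
t = 0.474305 / 0.108 = 4.39 hours

4.39


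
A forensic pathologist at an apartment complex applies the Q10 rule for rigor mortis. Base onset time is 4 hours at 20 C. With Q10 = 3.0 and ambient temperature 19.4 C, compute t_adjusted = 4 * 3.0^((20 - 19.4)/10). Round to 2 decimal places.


Rigor mortis time adjustment:
Exponent = (T_ref - T_actual) / 10 = (20 - 19.4) / 10 = 0.06
Q10 factor = 3.0^0.06 = 1.06814
t_adjusted = 4 * 1.06814 = 4.27 hours

4.27


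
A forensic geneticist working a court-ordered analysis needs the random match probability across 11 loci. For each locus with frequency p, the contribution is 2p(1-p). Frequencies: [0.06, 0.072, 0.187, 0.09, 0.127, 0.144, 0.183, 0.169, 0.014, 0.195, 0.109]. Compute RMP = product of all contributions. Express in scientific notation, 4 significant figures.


Computing RMP for 11 loci:
Locus 1: 2 * 0.06 * 0.94 = 0.1128
Locus 2: 2 * 0.072 * 0.928 = 0.133632
Locus 3: 2 * 0.187 * 0.813 = 0.304062
Locus 4: 2 * 0.09 * 0.91 = 0.1638
Locus 5: 2 * 0.127 * 0.873 = 0.221742
Locus 6: 2 * 0.144 * 0.856 = 0.246528
Locus 7: 2 * 0.183 * 0.817 = 0.299022
Locus 8: 2 * 0.169 * 0.831 = 0.280878
Locus 9: 2 * 0.014 * 0.986 = 0.027608
Locus 10: 2 * 0.195 * 0.805 = 0.31395
Locus 11: 2 * 0.109 * 0.891 = 0.194238
RMP = 5.803e-09

5.803e-09


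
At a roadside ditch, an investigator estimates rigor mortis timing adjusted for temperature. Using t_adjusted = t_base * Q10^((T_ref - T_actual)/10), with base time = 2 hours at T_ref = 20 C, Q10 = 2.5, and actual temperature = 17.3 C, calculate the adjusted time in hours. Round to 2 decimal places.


Rigor mortis time adjustment:
Exponent = (T_ref - T_actual) / 10 = (20 - 17.3) / 10 = 0.27
Q10 factor = 2.5^0.27 = 1.28069
t_adjusted = 2 * 1.28069 = 2.56 hours

2.56


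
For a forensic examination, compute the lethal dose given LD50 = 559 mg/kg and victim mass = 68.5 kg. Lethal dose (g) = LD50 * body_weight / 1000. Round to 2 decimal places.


Lethal dose calculation:
Lethal dose = LD50 * body_weight / 1000
= 559 * 68.5 / 1000
= 38291.5 / 1000
= 38.29 g

38.29


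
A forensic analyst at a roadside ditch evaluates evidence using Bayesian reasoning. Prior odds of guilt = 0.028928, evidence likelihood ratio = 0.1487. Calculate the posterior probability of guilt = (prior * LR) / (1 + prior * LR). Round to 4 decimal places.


Bayesian evidence evaluation:
Posterior odds = prior_odds * LR = 0.028928 * 0.1487 = 0.004301594
Posterior probability = posterior_odds / (1 + posterior_odds)
= 0.004301594 / (1 + 0.004301594)
= 0.004301594 / 1.004301594
= 0.0043

0.0043


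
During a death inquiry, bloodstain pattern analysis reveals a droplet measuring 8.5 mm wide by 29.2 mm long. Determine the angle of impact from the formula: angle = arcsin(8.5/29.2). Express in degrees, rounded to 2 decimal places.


Blood spatter impact angle calculation:
width / length = 8.5 / 29.2 = 0.291096
angle = arcsin(0.291096)
angle = 16.92 degrees

16.92


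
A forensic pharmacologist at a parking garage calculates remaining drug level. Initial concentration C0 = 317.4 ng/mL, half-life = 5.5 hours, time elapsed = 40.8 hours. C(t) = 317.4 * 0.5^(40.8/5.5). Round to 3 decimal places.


Drug concentration decay:
Number of half-lives = t / t_half = 40.8 / 5.5 = 7.418182
Decay factor = 0.5^7.418182 = 0.00584662
C(t) = 317.4 * 0.00584662 = 1.856 ng/mL

1.856


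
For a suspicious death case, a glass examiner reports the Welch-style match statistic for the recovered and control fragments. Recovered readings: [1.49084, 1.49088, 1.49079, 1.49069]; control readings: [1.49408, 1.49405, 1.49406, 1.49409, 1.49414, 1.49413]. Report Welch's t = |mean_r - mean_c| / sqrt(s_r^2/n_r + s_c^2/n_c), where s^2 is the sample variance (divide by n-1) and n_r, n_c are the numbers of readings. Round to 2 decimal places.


Welch's t-criterion for glass RI comparison:
Recovered mean = sum / n_r = 5.9632 / 4 = 1.4908
Control mean = sum / n_c = 8.96455 / 6 = 1.4940917
Recovered sample variance s_r^2 = 6.73333e-09
Control sample variance s_c^2 = 1.33667e-09
Welch SE (unpooled) = sqrt(s_r^2/n_r + s_c^2/n_c) = sqrt(1.68333e-09 + 2.22778e-10) = sqrt(1.90611e-09) = 4.3659e-05
|mean_r - mean_c| = 0.00329167
t = 0.00329167 / 4.3659e-05 = 75.39

75.39


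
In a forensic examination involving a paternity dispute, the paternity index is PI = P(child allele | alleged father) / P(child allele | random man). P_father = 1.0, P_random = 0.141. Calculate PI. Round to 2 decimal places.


Paternity Index calculation:
PI = P(allele|father) / P(allele|random)
PI = 1.0 / 0.141
PI = 7.09

7.09


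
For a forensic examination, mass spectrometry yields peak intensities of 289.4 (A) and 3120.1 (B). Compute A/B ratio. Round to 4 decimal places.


Spectral peak ratio:
Peak A = 289.4 counts
Peak B = 3120.1 counts
Ratio = 289.4 / 3120.1 = 0.0928

0.0928


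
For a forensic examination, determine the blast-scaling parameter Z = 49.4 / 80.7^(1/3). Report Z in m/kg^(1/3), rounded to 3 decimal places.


Scaled distance calculation:
W^(1/3) = 80.7^(1/3) = 4.3214
Z = R / W^(1/3) = 49.4 / 4.3214
Z = 11.431 m/kg^(1/3)

11.431


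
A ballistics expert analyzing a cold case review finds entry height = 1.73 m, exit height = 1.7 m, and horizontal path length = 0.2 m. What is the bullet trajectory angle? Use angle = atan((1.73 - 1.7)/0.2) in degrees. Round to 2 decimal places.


Bullet trajectory angle:
Height difference = 1.73 - 1.7 = 0.03 m
angle = atan(0.03 / 0.2)
angle = atan(0.15)
angle = 8.53 degrees

8.53


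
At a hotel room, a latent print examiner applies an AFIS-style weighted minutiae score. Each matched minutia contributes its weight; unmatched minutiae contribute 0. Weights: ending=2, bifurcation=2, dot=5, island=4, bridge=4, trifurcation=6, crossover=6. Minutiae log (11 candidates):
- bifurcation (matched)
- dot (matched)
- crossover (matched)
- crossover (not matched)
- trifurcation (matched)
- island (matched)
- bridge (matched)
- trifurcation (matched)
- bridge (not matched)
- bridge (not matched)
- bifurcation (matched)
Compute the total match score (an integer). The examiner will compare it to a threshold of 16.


Weighted minutiae match score:
  bifurcation: matched, +2 (running total 2)
  dot: matched, +5 (running total 7)
  crossover: matched, +6 (running total 13)
  crossover: not matched, +0
  trifurcation: matched, +6 (running total 19)
  island: matched, +4 (running total 23)
  bridge: matched, +4 (running total 27)
  trifurcation: matched, +6 (running total 33)
  bridge: not matched, +0
  bridge: not matched, +0
  bifurcation: matched, +2 (running total 35)
Total score = 35
Threshold = 16; verdict = identification

35


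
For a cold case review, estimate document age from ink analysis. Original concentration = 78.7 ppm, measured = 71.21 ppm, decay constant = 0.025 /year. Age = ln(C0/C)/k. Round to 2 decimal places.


Document age estimation:
C0/C = 78.7 / 71.21 = 1.105182
ln(C0/C) = 0.10001
t = 0.10001 / 0.025 = 4.00 years

4.00


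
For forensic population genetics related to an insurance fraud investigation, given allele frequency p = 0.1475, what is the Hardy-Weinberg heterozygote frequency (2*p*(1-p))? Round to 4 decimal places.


Hardy-Weinberg heterozygote frequency:
q = 1 - p = 1 - 0.1475 = 0.8525
2pq = 2 * 0.1475 * 0.8525 = 0.2515

0.2515


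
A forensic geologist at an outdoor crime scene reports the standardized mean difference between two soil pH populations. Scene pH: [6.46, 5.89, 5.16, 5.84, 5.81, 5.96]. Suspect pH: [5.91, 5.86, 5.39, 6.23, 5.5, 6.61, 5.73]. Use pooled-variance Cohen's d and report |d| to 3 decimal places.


Pooled-variance Cohen's d for soil pH comparison:
Scene mean = 35.12 / 6 = 5.853333
Suspect mean = 41.23 / 7 = 5.89
Scene sample variance s_s^2 = 0.172707
Suspect sample variance s_c^2 = 0.177167
Pooled variance = ((n_s-1)*s_s^2 + (n_c-1)*s_c^2) / (n_s + n_c - 2) = 0.175139
Pooled SD = sqrt(0.175139) = 0.418496
Mean difference = -0.036667
|d| = |-0.036667| / 0.418496 = 0.088

0.088


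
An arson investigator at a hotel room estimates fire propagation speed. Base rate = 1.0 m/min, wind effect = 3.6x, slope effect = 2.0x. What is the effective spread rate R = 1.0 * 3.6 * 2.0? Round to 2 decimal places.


Fire spread rate calculation:
R = R0 * wind_factor * slope_factor
= 1.0 * 3.6 * 2.0
= 3.6 * 2.0
= 7.20 m/min

7.20


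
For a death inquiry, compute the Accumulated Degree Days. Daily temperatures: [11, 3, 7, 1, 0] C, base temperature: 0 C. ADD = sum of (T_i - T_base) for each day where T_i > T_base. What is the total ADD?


Computing ADD day by day:
Day 1: max(0, 11 - 0) = 11
Day 2: max(0, 3 - 0) = 3
Day 3: max(0, 7 - 0) = 7
Day 4: max(0, 1 - 0) = 1
Day 5: max(0, 0 - 0) = 0
Total ADD = 22

22


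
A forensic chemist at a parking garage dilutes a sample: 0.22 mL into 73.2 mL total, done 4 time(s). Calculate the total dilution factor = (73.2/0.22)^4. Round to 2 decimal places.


Dilution factor calculation:
Single dilution = V_total / V_sample = 73.2 / 0.22 ≈ 332.727273
Number of dilutions = 4
Total DF = (73.2 / 0.22)^4 (full precision, rounded at the end) = 12256136832.18

12256136832.18


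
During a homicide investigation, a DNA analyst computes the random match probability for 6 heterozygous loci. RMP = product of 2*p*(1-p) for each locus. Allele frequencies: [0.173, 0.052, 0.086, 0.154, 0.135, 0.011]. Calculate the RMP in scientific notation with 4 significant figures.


Computing RMP for 6 loci:
Locus 1: 2 * 0.173 * 0.827 = 0.286142
Locus 2: 2 * 0.052 * 0.948 = 0.098592
Locus 3: 2 * 0.086 * 0.914 = 0.157208
Locus 4: 2 * 0.154 * 0.846 = 0.260568
Locus 5: 2 * 0.135 * 0.865 = 0.23355
Locus 6: 2 * 0.011 * 0.989 = 0.021758
RMP = 5.872e-06

5.872e-06


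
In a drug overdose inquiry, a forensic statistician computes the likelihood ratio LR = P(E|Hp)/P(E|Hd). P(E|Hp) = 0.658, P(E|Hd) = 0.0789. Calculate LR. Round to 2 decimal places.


Likelihood ratio calculation:
LR = P(E|Hp) / P(E|Hd)
LR = 0.658 / 0.0789
LR = 8.34

8.34


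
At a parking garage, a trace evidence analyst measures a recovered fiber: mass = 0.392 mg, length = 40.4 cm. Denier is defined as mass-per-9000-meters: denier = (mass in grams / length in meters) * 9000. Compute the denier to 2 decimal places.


Denier calculation:
Mass in grams = 0.392 mg / 1000 = 0.000392 g
Length in meters = 40.4 cm / 100 = 0.404 m
Linear density = mass / length = 0.000392 / 0.404 = 0.0009703 g/m
Denier = (g/m) * 9000 = 0.0009703 * 9000 = 8.73

8.73


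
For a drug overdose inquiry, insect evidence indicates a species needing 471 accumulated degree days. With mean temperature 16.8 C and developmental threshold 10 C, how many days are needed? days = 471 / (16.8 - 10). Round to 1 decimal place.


Insect development time:
Effective temperature = avg_temp - T_base = 16.8 - 10 = 6.8 C
Days = ADD / effective_temp = 471 / 6.8 = 69.3 days

69.3


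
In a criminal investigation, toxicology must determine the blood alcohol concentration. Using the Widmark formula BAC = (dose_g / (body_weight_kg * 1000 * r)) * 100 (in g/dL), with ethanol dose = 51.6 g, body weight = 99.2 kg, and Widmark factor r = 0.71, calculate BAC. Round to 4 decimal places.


Applying the Widmark formula:
BAC = (dose_g / (body_wt * 1000 * r)) * 100
Denominator = 99.2 * 1000 * 0.71 = 70432
BAC = (51.6 / 70432) * 100
BAC = 0.0733 g/dL

0.0733


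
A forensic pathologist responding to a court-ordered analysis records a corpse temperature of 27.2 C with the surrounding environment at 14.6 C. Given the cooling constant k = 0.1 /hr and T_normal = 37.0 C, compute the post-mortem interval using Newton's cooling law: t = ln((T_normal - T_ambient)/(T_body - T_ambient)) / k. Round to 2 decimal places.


Using Newton's law of cooling:
t = ln((T_normal - T_ambient) / (T_body - T_ambient)) / k
T_normal - T_ambient = 22.4
T_body - T_ambient = 12.6
Ratio = 1.777778
ln(ratio) = 0.575364
t = 0.575364 / 0.1 = 5.75 hours

5.75


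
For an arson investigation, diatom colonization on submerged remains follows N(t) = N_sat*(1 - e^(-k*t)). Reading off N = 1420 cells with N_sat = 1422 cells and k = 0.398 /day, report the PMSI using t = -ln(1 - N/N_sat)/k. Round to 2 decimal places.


PMSI from diatom colonization curve:
N / N_sat = 1420 / 1422 = 0.998594
1 - N/N_sat = 0.001406
ln(1 - N/N_sat) = -6.567006
t = -ln(1 - N/N_sat) / k = -(-6.567006) / 0.398 = 16.50 days

16.50


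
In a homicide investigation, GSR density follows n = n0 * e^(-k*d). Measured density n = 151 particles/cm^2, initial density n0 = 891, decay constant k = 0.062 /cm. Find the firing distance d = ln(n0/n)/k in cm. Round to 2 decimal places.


GSR distance calculation:
n0/n = 891 / 151 = 5.900662
ln(n0/n) = 1.775065
d = 1.775065 / 0.062 = 28.63 cm

28.63


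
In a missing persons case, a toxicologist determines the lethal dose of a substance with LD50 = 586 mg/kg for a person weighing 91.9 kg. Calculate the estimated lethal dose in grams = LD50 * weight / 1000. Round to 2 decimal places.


Lethal dose calculation:
Lethal dose = LD50 * body_weight / 1000
= 586 * 91.9 / 1000
= 53853.4 / 1000
= 53.85 g

53.85


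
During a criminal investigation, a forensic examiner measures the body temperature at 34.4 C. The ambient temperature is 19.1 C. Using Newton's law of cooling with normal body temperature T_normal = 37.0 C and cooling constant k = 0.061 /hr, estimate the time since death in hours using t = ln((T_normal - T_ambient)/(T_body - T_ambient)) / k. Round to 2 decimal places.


Using Newton's law of cooling:
t = ln((T_normal - T_ambient) / (T_body - T_ambient)) / k
T_normal - T_ambient = 17.9
T_body - T_ambient = 15.3
Ratio = 1.169935
ln(ratio) = 0.156948
t = 0.156948 / 0.061 = 2.57 hours

2.57


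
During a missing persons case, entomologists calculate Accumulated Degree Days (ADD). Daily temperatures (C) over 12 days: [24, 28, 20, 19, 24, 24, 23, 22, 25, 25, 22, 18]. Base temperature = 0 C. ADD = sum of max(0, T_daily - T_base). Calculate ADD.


Computing ADD day by day:
Day 1: max(0, 24 - 0) = 24
Day 2: max(0, 28 - 0) = 28
Day 3: max(0, 20 - 0) = 20
Day 4: max(0, 19 - 0) = 19
Day 5: max(0, 24 - 0) = 24
Day 6: max(0, 24 - 0) = 24
Day 7: max(0, 23 - 0) = 23
Day 8: max(0, 22 - 0) = 22
Day 9: max(0, 25 - 0) = 25
Day 10: max(0, 25 - 0) = 25
Day 11: max(0, 22 - 0) = 22
Day 12: max(0, 18 - 0) = 18
Total ADD = 274

274


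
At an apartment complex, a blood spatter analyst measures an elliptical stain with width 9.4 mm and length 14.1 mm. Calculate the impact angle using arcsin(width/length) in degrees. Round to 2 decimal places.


Blood spatter impact angle calculation:
width / length = 9.4 / 14.1 = 0.666667
angle = arcsin(0.666667)
angle = 41.81 degrees

41.81


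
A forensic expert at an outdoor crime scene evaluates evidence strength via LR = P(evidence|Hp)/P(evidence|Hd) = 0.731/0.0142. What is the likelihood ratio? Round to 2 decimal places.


Likelihood ratio calculation:
LR = P(E|Hp) / P(E|Hd)
LR = 0.731 / 0.0142
LR = 51.48

51.48


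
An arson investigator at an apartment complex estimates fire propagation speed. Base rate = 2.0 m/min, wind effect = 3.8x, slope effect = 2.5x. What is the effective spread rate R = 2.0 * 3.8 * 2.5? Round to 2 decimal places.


Fire spread rate calculation:
R = R0 * wind_factor * slope_factor
= 2.0 * 3.8 * 2.5
= 7.6 * 2.5
= 19.00 m/min

19.00


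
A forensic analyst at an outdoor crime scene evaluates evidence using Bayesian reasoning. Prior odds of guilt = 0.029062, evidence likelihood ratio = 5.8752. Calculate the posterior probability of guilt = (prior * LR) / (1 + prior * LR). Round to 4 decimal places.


Bayesian evidence evaluation:
Posterior odds = prior_odds * LR = 0.029062 * 5.8752 = 0.1707451
Posterior probability = posterior_odds / (1 + posterior_odds)
= 0.1707451 / (1 + 0.1707451)
= 0.1707451 / 1.1707451
= 0.1458

0.1458


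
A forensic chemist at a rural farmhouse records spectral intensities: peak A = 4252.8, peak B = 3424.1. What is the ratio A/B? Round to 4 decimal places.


Spectral peak ratio:
Peak A = 4252.8 counts
Peak B = 3424.1 counts
Ratio = 4252.8 / 3424.1 = 1.2420

1.2420


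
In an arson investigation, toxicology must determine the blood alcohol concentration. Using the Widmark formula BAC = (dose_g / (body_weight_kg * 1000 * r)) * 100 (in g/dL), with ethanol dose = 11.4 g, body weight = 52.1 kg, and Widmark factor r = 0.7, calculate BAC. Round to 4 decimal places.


Applying the Widmark formula:
BAC = (dose_g / (body_wt * 1000 * r)) * 100
Denominator = 52.1 * 1000 * 0.7 = 36470
BAC = (11.4 / 36470) * 100
BAC = 0.0313 g/dL

0.0313


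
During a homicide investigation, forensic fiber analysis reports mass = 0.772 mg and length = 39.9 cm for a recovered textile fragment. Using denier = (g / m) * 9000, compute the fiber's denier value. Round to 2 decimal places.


Denier calculation:
Mass in grams = 0.772 mg / 1000 = 0.000772 g
Length in meters = 39.9 cm / 100 = 0.399 m
Linear density = mass / length = 0.000772 / 0.399 = 0.00193484 g/m
Denier = (g/m) * 9000 = 0.00193484 * 9000 = 17.41

17.41


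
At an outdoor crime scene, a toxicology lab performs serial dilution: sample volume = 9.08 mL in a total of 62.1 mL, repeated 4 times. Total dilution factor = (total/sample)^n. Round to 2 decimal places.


Dilution factor calculation:
Single dilution = V_total / V_sample = 62.1 / 9.08 ≈ 6.839207
Number of dilutions = 4
Total DF = (62.1 / 9.08)^4 (full precision, rounded at the end) = 2187.88

2187.88


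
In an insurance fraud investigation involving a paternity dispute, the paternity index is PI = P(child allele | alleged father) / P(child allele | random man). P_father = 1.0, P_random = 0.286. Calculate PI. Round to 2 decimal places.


Paternity Index calculation:
PI = P(allele|father) / P(allele|random)
PI = 1.0 / 0.286
PI = 3.50

3.50


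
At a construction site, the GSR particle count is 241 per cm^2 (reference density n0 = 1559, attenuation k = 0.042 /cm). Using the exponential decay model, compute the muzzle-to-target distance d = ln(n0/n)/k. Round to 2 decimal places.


GSR distance calculation:
n0/n = 1559 / 241 = 6.46888
ln(n0/n) = 1.867003
d = 1.867003 / 0.042 = 44.45 cm

44.45


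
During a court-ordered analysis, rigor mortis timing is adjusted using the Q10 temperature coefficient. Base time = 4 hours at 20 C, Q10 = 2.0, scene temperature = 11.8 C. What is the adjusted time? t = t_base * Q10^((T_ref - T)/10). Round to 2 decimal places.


Rigor mortis time adjustment:
Exponent = (T_ref - T_actual) / 10 = (20 - 11.8) / 10 = 0.82
Q10 factor = 2.0^0.82 = 1.76541
t_adjusted = 4 * 1.76541 = 7.06 hours

7.06
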